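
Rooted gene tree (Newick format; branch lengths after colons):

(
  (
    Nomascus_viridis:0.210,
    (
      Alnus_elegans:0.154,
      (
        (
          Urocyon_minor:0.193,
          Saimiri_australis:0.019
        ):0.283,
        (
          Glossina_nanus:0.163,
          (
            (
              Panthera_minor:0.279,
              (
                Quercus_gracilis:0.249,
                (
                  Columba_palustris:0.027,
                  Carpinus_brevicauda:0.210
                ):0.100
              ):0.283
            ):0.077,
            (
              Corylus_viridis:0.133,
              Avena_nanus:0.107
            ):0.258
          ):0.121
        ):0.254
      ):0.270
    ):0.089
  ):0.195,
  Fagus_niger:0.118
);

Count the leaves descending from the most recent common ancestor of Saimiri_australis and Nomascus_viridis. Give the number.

11

The MRCA of Saimiri_australis and Nomascus_viridis is the node subtending (Nomascus_viridis,(Alnus_elegans,((Urocyon_minor,Saimiri_australis),(Glossina_nanus,((Panthera_minor,(Quercus_gracilis,(Columba_palustris,Carpinus_brevicauda))),(Corylus_viridis,Avena_nanus)))))).
That clade contains 11 terminal taxa: Alnus_elegans, Avena_nanus, Carpinus_brevicauda, Columba_palustris, Corylus_viridis, Glossina_nanus, Nomascus_viridis, Panthera_minor, Quercus_gracilis, Saimiri_australis, Urocyon_minor.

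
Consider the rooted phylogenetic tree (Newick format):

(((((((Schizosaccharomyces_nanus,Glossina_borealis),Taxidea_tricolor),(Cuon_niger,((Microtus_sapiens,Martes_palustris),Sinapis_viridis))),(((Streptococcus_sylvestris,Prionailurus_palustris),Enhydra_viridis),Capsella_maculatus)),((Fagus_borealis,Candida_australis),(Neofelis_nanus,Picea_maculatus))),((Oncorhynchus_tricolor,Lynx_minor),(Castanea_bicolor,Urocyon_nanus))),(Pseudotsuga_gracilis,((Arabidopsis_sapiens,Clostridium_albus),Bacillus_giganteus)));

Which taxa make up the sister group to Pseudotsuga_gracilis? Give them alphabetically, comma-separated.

Pseudotsuga_gracilis attaches to the tree at the node subtending (Pseudotsuga_gracilis,((Arabidopsis_sapiens,Clostridium_albus),Bacillus_giganteus)).
The other lineage descending from that same node — the sister group — is ((Arabidopsis_sapiens,Clostridium_albus),Bacillus_giganteus); its 3 tips in alphabetical order are the answer.

Arabidopsis_sapiens, Bacillus_giganteus, Clostridium_albus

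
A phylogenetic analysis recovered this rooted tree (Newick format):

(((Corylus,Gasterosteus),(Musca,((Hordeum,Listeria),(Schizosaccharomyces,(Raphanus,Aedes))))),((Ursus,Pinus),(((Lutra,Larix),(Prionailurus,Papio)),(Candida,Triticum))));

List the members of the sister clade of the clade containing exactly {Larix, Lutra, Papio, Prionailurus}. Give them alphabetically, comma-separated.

Candida, Triticum

The clade containing exactly {Larix, Lutra, Papio, Prionailurus} attaches to the tree at the node subtending (((Lutra,Larix),(Prionailurus,Papio)),(Candida,Triticum)).
The other lineage descending from that same node — the sister group — is (Candida,Triticum); its 2 tips in alphabetical order are the answer.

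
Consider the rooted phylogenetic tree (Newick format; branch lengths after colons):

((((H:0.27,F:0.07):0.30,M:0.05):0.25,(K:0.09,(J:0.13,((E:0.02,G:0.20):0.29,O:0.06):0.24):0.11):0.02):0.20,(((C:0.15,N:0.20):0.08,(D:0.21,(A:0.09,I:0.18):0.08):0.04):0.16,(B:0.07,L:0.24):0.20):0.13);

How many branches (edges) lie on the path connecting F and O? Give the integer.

7

The MRCA of F and O is the node subtending (((H,F),M),(K,(J,((E,G),O)))).
From F up to that node: 3 branches. From O up to the same node: 4 branches. Total: 3 + 4 = 7.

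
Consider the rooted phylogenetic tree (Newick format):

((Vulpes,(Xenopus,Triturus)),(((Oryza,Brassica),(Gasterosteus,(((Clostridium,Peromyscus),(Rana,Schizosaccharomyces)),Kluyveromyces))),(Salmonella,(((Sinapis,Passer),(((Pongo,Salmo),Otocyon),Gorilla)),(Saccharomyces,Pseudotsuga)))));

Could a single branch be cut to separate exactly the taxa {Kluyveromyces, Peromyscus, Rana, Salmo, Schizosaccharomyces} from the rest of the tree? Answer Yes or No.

No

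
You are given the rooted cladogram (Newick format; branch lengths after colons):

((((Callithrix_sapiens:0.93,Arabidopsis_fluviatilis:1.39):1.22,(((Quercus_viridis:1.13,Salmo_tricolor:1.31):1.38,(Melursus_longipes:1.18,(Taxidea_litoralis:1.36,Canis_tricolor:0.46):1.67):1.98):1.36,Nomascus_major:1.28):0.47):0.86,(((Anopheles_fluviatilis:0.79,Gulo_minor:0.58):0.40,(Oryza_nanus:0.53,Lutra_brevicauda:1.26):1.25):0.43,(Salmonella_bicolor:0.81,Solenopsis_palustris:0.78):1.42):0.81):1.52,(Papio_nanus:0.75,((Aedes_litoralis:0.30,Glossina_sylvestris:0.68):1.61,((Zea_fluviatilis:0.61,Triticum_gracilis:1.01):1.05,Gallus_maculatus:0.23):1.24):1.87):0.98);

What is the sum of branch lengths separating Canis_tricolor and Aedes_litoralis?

13.08

The path runs Canis_tricolor → … → MRCA → … → Aedes_litoralis; the MRCA is the root of the tree.
Branch lengths along that path: 0.46 + 1.67 + 1.98 + 1.36 + 0.47 + 0.86 + 1.52 + 0.98 + 1.87 + 1.61 + 0.30 = 13.08.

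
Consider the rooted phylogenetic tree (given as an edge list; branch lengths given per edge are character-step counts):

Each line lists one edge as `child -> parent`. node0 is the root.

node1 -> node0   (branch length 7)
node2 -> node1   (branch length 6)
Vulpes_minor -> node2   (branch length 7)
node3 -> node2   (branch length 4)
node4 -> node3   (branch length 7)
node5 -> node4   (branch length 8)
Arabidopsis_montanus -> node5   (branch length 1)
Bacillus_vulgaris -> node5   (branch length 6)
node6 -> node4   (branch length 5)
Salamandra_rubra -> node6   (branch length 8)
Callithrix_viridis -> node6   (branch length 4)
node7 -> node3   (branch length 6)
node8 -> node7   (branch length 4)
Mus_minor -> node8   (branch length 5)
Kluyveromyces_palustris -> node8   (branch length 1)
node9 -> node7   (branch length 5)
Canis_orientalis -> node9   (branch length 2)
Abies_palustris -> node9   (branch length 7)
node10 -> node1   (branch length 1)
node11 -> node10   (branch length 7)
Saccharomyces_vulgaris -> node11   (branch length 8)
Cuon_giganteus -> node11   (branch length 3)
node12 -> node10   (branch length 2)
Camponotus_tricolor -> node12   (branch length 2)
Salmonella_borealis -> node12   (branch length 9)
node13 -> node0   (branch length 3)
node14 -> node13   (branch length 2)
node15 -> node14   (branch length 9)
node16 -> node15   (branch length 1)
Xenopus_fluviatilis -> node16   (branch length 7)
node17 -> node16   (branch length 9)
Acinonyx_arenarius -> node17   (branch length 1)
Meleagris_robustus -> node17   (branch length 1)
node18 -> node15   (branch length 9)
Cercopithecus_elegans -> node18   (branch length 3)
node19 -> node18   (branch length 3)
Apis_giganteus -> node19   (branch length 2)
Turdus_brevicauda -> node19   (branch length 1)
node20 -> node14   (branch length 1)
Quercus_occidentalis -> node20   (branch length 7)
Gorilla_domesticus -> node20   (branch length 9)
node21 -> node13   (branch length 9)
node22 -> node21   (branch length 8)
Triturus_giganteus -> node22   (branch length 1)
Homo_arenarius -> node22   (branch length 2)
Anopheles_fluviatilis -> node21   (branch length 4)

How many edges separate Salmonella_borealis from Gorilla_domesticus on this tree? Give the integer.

The MRCA of Salmonella_borealis and Gorilla_domesticus is the root of the tree.
From Salmonella_borealis up to that node: 4 branches. From Gorilla_domesticus up to the same node: 4 branches. Total: 4 + 4 = 8.

8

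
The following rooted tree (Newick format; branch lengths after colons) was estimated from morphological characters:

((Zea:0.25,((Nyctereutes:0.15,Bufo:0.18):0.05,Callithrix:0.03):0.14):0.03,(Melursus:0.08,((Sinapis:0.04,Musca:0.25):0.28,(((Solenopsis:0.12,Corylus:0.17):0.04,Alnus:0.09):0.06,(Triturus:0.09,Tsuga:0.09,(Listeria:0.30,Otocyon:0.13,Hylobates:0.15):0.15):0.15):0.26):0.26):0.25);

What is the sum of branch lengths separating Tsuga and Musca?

1.03

The path runs Tsuga → … → MRCA → … → Musca; the MRCA is the node subtending ((Sinapis,Musca),(((Solenopsis,Corylus),Alnus),(Triturus,Tsuga,(Listeria,Otocyon,Hylobates)))).
Branch lengths along that path: 0.09 + 0.15 + 0.26 + 0.28 + 0.25 = 1.03.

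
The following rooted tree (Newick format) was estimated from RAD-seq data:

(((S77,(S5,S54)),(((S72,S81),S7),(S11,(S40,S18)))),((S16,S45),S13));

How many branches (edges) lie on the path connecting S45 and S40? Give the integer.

8

The MRCA of S45 and S40 is the root of the tree.
From S45 up to that node: 3 branches. From S40 up to the same node: 5 branches. Total: 3 + 5 = 8.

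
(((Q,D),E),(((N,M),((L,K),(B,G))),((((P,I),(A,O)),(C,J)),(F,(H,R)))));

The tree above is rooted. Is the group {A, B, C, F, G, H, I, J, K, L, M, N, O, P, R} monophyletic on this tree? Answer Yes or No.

Yes

The most recent common ancestor of these taxa subtends (((N,M),((L,K),(B,G))),((((P,I),(A,O)),(C,J)),(F,(H,R)))).
That clade has exactly 15 tips — every listed taxon and nothing else — so the group is monophyletic.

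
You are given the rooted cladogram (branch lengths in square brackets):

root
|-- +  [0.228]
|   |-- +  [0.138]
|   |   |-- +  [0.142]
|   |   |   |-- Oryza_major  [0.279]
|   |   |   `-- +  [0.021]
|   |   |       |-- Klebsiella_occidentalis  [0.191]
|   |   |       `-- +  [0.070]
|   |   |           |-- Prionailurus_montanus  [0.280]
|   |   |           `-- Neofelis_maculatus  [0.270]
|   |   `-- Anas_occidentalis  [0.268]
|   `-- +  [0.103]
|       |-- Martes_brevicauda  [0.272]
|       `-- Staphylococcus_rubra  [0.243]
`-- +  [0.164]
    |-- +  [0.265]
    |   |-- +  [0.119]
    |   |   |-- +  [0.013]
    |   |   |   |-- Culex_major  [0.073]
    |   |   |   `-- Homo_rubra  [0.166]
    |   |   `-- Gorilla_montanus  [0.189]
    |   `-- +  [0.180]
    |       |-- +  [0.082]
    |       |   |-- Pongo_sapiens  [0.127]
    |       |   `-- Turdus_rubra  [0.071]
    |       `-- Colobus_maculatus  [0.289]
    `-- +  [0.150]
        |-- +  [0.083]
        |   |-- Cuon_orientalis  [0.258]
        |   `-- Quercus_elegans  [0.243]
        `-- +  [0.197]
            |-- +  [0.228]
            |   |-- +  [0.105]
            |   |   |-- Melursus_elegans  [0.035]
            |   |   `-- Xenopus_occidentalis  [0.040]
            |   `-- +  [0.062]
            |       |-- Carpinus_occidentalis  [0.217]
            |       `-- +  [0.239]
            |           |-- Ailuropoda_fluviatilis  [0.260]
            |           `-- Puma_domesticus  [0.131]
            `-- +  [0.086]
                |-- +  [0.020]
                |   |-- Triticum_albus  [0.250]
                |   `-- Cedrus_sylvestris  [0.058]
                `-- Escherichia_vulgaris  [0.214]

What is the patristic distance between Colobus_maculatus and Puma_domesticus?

1.741

The path runs Colobus_maculatus → … → MRCA → … → Puma_domesticus; the MRCA is the node subtending ((((Culex_major,Homo_rubra),Gorilla_montanus),((Pongo_sapiens,Turdus_rubra),Colobus_maculatus)),((Cuon_orientalis,Quercus_elegans),(((Melursus_elegans,Xenopus_occidentalis),(Carpinus_occidentalis,(Ailuropoda_fluviatilis,Puma_domesticus))),((Triticum_albus,Cedrus_sylvestris),Escherichia_vulgaris)))).
Branch lengths along that path: 0.289 + 0.180 + 0.265 + 0.150 + 0.197 + 0.228 + 0.062 + 0.239 + 0.131 = 1.741.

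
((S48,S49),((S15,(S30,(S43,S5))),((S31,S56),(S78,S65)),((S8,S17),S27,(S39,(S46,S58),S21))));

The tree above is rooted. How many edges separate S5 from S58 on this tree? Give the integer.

The MRCA of S5 and S58 is the node subtending ((S15,(S30,(S43,S5))),((S31,S56),(S78,S65)),((S8,S17),S27,(S39,(S46,S58),S21))).
From S5 up to that node: 4 branches. From S58 up to the same node: 4 branches. Total: 4 + 4 = 8.

8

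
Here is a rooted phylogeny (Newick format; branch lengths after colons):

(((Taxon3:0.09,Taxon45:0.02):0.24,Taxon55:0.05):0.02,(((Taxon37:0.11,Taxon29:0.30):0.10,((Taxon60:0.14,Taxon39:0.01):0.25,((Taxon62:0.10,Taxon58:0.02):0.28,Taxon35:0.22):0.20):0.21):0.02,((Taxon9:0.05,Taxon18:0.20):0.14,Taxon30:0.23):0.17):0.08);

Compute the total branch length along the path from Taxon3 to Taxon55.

The path runs Taxon3 → … → MRCA → … → Taxon55; the MRCA is the node subtending ((Taxon3,Taxon45),Taxon55).
Branch lengths along that path: 0.09 + 0.24 + 0.05 = 0.38.

0.38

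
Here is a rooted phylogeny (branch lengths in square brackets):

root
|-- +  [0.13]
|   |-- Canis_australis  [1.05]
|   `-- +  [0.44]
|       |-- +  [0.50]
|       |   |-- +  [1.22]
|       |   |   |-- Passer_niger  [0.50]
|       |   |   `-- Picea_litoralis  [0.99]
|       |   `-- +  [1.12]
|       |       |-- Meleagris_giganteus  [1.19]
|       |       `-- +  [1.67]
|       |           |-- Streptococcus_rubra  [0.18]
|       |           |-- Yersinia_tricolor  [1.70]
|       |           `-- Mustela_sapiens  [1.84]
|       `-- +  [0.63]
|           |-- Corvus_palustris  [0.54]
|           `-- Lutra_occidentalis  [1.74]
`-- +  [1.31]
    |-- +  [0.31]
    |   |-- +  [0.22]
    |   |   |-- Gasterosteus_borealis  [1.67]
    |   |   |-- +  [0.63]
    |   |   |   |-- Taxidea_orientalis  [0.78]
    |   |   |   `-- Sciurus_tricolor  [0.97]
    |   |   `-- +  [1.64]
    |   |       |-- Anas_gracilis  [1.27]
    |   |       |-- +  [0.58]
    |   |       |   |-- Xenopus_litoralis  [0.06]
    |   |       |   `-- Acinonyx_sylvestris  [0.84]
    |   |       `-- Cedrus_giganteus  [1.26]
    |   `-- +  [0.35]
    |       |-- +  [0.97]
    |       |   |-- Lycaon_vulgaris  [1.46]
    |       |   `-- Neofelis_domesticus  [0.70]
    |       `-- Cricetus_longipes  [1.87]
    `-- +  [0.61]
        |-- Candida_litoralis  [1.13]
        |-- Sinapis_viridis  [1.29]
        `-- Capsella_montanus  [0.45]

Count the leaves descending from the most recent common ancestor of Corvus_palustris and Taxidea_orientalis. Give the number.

The MRCA of Corvus_palustris and Taxidea_orientalis is the root, so the clade is the entire tree.
That clade contains 22 terminal taxa: Acinonyx_sylvestris, Anas_gracilis, Candida_litoralis, Canis_australis, Capsella_montanus, Cedrus_giganteus, Corvus_palustris, Cricetus_longipes, Gasterosteus_borealis, Lutra_occidentalis, Lycaon_vulgaris, Meleagris_giganteus, Mustela_sapiens, Neofelis_domesticus, Passer_niger, Picea_litoralis, Sciurus_tricolor, Sinapis_viridis, Streptococcus_rubra, Taxidea_orientalis, Xenopus_litoralis, Yersinia_tricolor.

22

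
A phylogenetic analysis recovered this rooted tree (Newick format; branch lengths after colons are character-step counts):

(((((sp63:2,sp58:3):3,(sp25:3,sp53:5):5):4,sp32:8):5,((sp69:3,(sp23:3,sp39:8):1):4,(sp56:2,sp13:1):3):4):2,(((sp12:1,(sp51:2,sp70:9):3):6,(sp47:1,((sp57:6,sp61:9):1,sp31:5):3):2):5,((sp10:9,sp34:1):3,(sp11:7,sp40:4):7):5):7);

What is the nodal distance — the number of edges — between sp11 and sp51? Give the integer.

The MRCA of sp11 and sp51 is the node subtending (((sp12,(sp51,sp70)),(sp47,((sp57,sp61),sp31))),((sp10,sp34),(sp11,sp40))).
From sp11 up to that node: 3 branches. From sp51 up to the same node: 4 branches. Total: 3 + 4 = 7.

7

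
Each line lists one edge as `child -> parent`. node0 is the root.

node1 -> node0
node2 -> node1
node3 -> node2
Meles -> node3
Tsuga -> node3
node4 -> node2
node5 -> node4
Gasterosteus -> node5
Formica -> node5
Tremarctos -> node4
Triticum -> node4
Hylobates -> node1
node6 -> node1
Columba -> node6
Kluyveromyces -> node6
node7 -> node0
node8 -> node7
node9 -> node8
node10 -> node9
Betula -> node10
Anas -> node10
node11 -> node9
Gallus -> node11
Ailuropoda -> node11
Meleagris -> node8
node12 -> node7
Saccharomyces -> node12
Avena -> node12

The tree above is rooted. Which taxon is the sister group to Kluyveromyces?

Kluyveromyces attaches to the tree at the node subtending (Columba,Kluyveromyces).
The other lineage descending from that same node — the sister group — is the single tip Columba.

Columba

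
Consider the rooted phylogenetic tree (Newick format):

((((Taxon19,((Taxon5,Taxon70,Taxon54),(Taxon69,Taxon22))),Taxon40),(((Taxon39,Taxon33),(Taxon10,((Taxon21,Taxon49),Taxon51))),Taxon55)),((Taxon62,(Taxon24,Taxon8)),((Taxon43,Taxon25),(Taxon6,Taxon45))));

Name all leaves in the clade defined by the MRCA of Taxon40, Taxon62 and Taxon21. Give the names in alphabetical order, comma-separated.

Tracing Taxon40: it sits inside ((Taxon19,((Taxon5,Taxon70,Taxon54),(Taxon69,Taxon22))),Taxon40).
Tracing Taxon62: it sits inside (Taxon62,(Taxon24,Taxon8)).
Tracing Taxon21: it sits inside (Taxon21,Taxon49).
The smallest clade enclosing all 3 is the whole tree (their MRCA is the root), so the answer is all 21 tips in alphabetical order.

Taxon10, Taxon19, Taxon21, Taxon22, Taxon24, Taxon25, Taxon33, Taxon39, Taxon40, Taxon43, Taxon45, Taxon49, Taxon5, Taxon51, Taxon54, Taxon55, Taxon6, Taxon62, Taxon69, Taxon70, Taxon8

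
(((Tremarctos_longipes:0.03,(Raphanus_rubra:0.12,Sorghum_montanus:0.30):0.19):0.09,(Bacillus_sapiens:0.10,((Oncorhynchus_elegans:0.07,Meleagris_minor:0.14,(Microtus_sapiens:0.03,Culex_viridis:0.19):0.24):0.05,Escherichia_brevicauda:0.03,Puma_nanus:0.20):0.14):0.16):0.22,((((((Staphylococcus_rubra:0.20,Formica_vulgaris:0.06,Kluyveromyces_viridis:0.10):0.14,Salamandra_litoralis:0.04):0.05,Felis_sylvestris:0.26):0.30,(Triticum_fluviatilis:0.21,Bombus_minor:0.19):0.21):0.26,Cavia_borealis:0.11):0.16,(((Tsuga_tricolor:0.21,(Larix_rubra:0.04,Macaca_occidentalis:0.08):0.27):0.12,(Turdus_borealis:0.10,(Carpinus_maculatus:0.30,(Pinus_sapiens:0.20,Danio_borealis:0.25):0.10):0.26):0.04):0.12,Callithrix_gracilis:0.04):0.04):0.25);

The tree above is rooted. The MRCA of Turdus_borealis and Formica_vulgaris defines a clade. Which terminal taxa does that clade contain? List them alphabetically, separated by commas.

Bombus_minor, Callithrix_gracilis, Carpinus_maculatus, Cavia_borealis, Danio_borealis, Felis_sylvestris, Formica_vulgaris, Kluyveromyces_viridis, Larix_rubra, Macaca_occidentalis, Pinus_sapiens, Salamandra_litoralis, Staphylococcus_rubra, Triticum_fluviatilis, Tsuga_tricolor, Turdus_borealis

Tracing Turdus_borealis: it sits inside (Turdus_borealis,(Carpinus_maculatus,(Pinus_sapiens,Danio_borealis))).
Tracing Formica_vulgaris: it sits inside (Staphylococcus_rubra,Formica_vulgaris,Kluyveromyces_viridis).
The smallest clade enclosing both is ((((((Staphylococcus_rubra,Formica_vulgaris,Kluyveromyces_viridis),Salamandra_litoralis),Felis_sylvestris),(Triticum_fluviatilis,Bombus_minor)),Cavia_borealis),(((Tsuga_tricolor,(Larix_rubra,Macaca_occidentalis)),(Turdus_borealis,(Carpinus_maculatus,(Pinus_sapiens,Danio_borealis)))),Callithrix_gracilis)); the answer is its 16 terminal taxa in alphabetical order.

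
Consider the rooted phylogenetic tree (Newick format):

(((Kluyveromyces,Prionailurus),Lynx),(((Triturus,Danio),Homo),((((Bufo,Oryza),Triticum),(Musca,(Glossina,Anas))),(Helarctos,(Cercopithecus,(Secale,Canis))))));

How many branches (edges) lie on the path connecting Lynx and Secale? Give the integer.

8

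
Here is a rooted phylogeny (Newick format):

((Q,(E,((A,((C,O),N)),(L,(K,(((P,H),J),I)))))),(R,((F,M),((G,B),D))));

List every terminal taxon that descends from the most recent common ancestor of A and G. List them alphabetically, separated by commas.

A, B, C, D, E, F, G, H, I, J, K, L, M, N, O, P, Q, R

Tracing A: it sits inside (A,((C,O),N)).
Tracing G: it sits inside (G,B).
The smallest clade enclosing both is the whole tree (their MRCA is the root), so the answer is all 18 tips in alphabetical order.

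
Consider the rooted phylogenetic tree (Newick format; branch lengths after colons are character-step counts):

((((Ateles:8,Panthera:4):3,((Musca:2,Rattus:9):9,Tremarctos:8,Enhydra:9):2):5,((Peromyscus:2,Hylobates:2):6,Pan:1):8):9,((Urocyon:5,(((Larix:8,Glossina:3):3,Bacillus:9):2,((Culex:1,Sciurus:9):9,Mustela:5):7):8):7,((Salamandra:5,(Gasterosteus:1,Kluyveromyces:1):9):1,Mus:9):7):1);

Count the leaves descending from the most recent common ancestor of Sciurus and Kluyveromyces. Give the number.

The MRCA of Sciurus and Kluyveromyces is the node subtending ((Urocyon,(((Larix,Glossina),Bacillus),((Culex,Sciurus),Mustela))),((Salamandra,(Gasterosteus,Kluyveromyces)),Mus)).
That clade contains 11 terminal taxa: Bacillus, Culex, Gasterosteus, Glossina, Kluyveromyces, Larix, Mus, Mustela, Salamandra, Sciurus, Urocyon.

11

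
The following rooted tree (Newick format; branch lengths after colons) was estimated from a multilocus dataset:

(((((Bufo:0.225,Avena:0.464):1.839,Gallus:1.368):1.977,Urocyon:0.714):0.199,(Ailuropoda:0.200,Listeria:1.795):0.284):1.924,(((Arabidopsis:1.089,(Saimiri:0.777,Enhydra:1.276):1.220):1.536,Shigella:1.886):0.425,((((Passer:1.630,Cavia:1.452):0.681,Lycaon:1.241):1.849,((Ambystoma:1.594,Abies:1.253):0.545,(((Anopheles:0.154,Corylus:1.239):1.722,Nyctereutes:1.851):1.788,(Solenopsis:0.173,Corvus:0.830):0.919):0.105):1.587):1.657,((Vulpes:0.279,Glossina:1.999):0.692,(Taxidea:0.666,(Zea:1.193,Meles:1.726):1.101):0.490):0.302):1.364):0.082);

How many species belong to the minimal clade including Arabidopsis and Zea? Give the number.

19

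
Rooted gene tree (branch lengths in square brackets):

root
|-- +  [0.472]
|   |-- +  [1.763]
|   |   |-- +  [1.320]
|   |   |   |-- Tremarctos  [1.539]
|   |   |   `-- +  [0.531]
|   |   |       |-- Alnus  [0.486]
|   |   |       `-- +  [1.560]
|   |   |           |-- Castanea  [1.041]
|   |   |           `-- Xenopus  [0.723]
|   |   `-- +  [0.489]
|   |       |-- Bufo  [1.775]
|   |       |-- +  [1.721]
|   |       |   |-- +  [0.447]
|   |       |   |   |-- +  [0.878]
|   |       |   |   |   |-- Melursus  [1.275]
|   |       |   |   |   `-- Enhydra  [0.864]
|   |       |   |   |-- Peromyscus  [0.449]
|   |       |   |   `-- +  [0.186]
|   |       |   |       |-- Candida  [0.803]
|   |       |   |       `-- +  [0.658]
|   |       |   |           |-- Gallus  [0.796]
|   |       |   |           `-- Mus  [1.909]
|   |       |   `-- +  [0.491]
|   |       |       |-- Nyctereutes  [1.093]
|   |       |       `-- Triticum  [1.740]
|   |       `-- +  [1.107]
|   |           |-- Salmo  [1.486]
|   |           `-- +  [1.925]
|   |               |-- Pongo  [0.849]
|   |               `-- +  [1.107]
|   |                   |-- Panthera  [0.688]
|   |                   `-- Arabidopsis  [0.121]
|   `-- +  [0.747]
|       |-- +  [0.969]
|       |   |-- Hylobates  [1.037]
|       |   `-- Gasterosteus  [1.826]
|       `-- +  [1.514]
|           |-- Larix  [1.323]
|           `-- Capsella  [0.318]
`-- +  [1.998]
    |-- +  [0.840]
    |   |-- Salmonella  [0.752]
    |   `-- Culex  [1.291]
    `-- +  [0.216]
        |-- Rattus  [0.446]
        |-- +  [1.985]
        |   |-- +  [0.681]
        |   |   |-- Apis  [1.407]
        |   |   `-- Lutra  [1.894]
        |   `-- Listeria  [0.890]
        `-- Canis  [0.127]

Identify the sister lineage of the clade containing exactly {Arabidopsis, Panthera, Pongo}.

Salmo

The clade containing exactly {Arabidopsis, Panthera, Pongo} attaches to the tree at the node subtending (Salmo,(Pongo,(Panthera,Arabidopsis))).
The other lineage descending from that same node — the sister group — is the single tip Salmo.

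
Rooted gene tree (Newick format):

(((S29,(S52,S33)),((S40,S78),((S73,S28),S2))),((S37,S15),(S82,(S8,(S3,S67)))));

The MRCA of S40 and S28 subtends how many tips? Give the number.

The MRCA of S40 and S28 is the node subtending ((S40,S78),((S73,S28),S2)).
That clade contains 5 terminal taxa: S2, S28, S40, S73, S78.

5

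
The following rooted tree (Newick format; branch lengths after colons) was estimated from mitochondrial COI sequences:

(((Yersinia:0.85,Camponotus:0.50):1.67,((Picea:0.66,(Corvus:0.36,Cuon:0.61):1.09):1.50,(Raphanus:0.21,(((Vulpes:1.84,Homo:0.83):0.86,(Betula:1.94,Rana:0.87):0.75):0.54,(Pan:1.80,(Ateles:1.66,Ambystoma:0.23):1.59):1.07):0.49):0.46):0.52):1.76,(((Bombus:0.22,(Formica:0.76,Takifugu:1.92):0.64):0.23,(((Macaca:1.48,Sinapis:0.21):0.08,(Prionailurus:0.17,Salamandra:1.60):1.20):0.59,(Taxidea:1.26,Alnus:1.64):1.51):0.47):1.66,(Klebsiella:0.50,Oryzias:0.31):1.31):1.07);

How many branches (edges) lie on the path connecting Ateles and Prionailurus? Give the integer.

13

The MRCA of Ateles and Prionailurus is the root of the tree.
From Ateles up to that node: 7 branches. From Prionailurus up to the same node: 6 branches. Total: 7 + 6 = 13.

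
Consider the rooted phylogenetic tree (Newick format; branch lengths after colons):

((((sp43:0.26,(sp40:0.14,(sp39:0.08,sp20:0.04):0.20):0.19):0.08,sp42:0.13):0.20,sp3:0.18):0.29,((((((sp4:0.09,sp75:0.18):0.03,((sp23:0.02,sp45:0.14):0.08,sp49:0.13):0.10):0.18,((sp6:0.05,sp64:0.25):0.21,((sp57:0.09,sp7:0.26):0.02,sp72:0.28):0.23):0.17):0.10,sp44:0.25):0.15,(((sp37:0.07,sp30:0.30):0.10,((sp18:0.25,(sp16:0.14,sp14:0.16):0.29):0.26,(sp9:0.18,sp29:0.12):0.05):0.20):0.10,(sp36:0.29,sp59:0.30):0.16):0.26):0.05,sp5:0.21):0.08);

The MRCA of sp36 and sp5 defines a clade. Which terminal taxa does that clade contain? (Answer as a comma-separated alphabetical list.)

Tracing sp36: it sits inside (sp36,sp59).
Tracing sp5: it sits inside ((((((sp4,sp75),((sp23,sp45),sp49)),((sp6,sp64),((sp57,sp7),sp72))),sp44),(((sp37,sp30),((sp18,(sp16,sp14)),(sp9,sp29))),(sp36,sp59))),sp5).
The smallest clade enclosing both is ((((((sp4,sp75),((sp23,sp45),sp49)),((sp6,sp64),((sp57,sp7),sp72))),sp44),(((sp37,sp30),((sp18,(sp16,sp14)),(sp9,sp29))),(sp36,sp59))),sp5); the answer is its 21 terminal taxa in alphabetical order.

sp14, sp16, sp18, sp23, sp29, sp30, sp36, sp37, sp4, sp44, sp45, sp49, sp5, sp57, sp59, sp6, sp64, sp7, sp72, sp75, sp9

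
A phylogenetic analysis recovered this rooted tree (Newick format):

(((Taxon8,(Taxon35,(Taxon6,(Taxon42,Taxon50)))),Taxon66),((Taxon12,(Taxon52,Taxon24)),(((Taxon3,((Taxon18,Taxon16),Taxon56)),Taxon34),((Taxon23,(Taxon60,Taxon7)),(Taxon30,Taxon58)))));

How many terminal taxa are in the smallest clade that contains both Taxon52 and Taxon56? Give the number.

13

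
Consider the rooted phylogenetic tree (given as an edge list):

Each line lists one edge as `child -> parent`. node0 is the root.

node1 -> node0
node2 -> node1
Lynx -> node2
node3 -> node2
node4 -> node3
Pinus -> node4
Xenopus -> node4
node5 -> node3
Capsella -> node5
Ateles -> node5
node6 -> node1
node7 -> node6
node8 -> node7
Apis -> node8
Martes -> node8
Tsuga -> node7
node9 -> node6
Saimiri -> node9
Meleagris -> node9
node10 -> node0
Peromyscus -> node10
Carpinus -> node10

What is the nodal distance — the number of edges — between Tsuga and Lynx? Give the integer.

5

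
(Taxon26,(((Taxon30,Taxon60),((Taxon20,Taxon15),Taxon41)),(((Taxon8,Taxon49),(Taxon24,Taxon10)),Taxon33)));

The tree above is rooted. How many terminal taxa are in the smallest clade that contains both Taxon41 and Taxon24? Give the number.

10

The MRCA of Taxon41 and Taxon24 is the node subtending (((Taxon30,Taxon60),((Taxon20,Taxon15),Taxon41)),(((Taxon8,Taxon49),(Taxon24,Taxon10)),Taxon33)).
That clade contains 10 terminal taxa: Taxon10, Taxon15, Taxon20, Taxon24, Taxon30, Taxon33, Taxon41, Taxon49, Taxon60, Taxon8.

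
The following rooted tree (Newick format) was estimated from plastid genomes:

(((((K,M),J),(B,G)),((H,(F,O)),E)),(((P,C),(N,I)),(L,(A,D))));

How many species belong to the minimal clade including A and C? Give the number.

7

The MRCA of A and C is the node subtending (((P,C),(N,I)),(L,(A,D))).
That clade contains 7 terminal taxa: A, C, D, I, L, N, P.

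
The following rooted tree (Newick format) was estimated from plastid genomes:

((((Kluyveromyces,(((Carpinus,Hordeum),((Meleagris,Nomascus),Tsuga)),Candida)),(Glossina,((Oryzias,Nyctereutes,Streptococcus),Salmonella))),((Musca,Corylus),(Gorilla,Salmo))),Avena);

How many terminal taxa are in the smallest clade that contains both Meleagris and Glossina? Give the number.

12

The MRCA of Meleagris and Glossina is the node subtending ((Kluyveromyces,(((Carpinus,Hordeum),((Meleagris,Nomascus),Tsuga)),Candida)),(Glossina,((Oryzias,Nyctereutes,Streptococcus),Salmonella))).
That clade contains 12 terminal taxa: Candida, Carpinus, Glossina, Hordeum, Kluyveromyces, Meleagris, Nomascus, Nyctereutes, Oryzias, Salmonella, Streptococcus, Tsuga.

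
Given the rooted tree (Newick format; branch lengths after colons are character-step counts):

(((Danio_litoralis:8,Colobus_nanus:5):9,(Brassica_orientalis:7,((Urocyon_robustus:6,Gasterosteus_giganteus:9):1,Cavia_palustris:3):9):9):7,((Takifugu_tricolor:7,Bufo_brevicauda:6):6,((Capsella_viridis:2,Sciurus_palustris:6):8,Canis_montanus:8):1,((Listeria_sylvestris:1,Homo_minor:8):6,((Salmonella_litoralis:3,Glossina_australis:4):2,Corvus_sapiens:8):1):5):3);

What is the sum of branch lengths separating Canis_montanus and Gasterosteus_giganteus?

The path runs Canis_montanus → … → MRCA → … → Gasterosteus_giganteus; the MRCA is the root of the tree.
Branch lengths along that path: 8 + 1 + 3 + 7 + 9 + 9 + 1 + 9 = 47.

47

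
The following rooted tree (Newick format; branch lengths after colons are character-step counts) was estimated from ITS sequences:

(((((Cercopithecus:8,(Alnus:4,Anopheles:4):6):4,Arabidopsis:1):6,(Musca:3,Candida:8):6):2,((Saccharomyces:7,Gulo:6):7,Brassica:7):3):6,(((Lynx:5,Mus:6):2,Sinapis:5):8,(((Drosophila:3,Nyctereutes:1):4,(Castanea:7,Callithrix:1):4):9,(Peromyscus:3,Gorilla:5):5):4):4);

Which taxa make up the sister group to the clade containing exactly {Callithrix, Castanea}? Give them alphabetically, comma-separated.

The clade containing exactly {Callithrix, Castanea} attaches to the tree at the node subtending ((Drosophila,Nyctereutes),(Castanea,Callithrix)).
The other lineage descending from that same node — the sister group — is (Drosophila,Nyctereutes); its 2 tips in alphabetical order are the answer.

Drosophila, Nyctereutes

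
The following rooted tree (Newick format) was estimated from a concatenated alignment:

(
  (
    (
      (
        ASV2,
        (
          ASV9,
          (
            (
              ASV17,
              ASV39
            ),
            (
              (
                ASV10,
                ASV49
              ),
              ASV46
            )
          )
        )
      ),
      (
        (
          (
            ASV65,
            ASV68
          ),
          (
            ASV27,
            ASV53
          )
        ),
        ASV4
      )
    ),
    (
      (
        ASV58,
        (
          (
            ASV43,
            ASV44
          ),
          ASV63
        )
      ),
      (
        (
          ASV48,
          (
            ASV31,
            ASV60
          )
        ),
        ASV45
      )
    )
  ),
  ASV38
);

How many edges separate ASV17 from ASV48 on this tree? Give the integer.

10

The MRCA of ASV17 and ASV48 is the node subtending (((ASV2,(ASV9,((ASV17,ASV39),((ASV10,ASV49),ASV46)))),(((ASV65,ASV68),(ASV27,ASV53)),ASV4)),((ASV58,((ASV43,ASV44),ASV63)),((ASV48,(ASV31,ASV60)),ASV45))).
From ASV17 up to that node: 6 branches. From ASV48 up to the same node: 4 branches. Total: 6 + 4 = 10.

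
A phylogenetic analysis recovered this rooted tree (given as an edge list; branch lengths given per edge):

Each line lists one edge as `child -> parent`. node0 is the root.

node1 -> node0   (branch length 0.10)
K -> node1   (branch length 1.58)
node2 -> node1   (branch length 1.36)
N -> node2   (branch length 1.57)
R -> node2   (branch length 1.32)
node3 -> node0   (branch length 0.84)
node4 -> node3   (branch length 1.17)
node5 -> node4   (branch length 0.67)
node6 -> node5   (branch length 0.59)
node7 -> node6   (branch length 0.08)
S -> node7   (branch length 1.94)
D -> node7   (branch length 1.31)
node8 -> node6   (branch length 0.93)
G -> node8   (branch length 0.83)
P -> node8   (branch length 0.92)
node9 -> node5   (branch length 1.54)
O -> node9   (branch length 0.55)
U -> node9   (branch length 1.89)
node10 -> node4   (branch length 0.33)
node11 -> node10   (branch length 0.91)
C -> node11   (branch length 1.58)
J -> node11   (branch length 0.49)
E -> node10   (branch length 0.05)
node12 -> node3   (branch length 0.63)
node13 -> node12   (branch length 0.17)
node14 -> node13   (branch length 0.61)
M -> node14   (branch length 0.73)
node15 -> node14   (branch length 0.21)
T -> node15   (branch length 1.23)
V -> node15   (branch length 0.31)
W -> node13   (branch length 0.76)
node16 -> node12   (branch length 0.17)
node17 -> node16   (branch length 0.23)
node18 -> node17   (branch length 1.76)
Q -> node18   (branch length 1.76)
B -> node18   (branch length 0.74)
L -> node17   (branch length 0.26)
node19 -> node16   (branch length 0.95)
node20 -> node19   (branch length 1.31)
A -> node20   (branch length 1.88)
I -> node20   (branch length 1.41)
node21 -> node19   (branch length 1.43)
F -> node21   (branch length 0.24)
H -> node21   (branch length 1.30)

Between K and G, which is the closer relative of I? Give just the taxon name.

The MRCA of I and G subtends (((((S,D),(G,P)),(O,U)),((C,J),E)),(((M,(T,V)),W),(((Q,B),L),((A,I),(F,H))))) (20 taxa).
The MRCA of I and K is the root, subtending the entire tree (23 taxa).
The first is nested inside the second, so I shares a more recent common ancestor with G.

G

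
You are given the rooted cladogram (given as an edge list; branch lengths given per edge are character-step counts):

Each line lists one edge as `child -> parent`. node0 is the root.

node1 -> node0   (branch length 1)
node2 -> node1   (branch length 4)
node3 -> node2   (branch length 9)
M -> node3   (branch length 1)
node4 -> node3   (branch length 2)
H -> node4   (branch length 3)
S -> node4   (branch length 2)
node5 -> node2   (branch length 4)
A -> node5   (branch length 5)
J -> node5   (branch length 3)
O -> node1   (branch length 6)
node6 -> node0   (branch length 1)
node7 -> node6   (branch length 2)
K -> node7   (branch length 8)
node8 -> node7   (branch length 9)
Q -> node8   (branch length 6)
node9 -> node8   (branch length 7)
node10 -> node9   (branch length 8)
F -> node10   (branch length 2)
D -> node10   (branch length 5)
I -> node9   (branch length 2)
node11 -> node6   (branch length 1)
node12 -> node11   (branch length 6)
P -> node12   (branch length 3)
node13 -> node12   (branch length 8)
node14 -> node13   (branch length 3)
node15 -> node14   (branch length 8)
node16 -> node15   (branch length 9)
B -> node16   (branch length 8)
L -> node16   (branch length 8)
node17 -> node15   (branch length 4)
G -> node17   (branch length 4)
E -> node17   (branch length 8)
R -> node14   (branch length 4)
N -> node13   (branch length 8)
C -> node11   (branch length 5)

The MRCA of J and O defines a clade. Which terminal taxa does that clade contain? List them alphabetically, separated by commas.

A, H, J, M, O, S

Tracing J: it sits inside (A,J).
Tracing O: it sits inside (((M,(H,S)),(A,J)),O).
The smallest clade enclosing both is (((M,(H,S)),(A,J)),O); the answer is its 6 terminal taxa in alphabetical order.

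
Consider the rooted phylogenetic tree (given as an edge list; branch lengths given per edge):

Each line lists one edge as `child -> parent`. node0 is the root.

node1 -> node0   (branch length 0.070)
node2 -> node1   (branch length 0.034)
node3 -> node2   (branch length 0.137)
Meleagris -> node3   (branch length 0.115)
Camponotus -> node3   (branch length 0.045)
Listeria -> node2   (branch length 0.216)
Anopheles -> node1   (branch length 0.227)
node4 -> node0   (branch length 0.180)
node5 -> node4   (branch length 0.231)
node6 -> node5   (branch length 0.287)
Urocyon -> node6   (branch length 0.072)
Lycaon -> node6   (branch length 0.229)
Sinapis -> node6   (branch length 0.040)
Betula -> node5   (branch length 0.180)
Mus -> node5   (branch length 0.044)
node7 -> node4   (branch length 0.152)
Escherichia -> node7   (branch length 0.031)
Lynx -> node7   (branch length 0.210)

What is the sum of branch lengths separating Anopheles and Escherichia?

0.660

The path runs Anopheles → … → MRCA → … → Escherichia; the MRCA is the root of the tree.
Branch lengths along that path: 0.227 + 0.070 + 0.180 + 0.152 + 0.031 = 0.660.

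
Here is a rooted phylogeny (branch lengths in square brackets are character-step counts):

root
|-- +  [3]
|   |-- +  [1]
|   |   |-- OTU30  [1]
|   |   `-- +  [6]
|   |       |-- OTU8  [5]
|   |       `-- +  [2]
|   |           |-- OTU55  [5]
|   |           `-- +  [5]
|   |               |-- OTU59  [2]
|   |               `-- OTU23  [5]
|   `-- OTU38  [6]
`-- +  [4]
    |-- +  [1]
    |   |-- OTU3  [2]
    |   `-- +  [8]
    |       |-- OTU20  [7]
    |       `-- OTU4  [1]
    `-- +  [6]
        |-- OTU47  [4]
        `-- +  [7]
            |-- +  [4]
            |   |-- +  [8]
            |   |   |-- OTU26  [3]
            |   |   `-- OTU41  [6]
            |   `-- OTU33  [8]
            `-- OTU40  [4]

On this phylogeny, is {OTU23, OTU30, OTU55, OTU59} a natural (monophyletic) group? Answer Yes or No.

No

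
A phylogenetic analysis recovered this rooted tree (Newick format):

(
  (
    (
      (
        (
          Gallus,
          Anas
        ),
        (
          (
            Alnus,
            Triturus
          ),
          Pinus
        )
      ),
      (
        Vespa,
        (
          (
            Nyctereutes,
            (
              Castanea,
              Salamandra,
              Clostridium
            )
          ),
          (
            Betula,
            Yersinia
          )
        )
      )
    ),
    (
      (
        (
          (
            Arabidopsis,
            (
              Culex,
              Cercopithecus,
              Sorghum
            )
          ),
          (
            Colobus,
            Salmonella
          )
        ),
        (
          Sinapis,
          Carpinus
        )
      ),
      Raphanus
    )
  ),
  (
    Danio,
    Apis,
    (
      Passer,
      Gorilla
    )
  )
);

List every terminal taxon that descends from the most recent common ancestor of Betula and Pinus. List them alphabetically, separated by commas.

Tracing Betula: it sits inside (Betula,Yersinia).
Tracing Pinus: it sits inside ((Alnus,Triturus),Pinus).
The smallest clade enclosing both is (((Gallus,Anas),((Alnus,Triturus),Pinus)),(Vespa,((Nyctereutes,(Castanea,Salamandra,Clostridium)),(Betula,Yersinia)))); the answer is its 12 terminal taxa in alphabetical order.

Alnus, Anas, Betula, Castanea, Clostridium, Gallus, Nyctereutes, Pinus, Salamandra, Triturus, Vespa, Yersinia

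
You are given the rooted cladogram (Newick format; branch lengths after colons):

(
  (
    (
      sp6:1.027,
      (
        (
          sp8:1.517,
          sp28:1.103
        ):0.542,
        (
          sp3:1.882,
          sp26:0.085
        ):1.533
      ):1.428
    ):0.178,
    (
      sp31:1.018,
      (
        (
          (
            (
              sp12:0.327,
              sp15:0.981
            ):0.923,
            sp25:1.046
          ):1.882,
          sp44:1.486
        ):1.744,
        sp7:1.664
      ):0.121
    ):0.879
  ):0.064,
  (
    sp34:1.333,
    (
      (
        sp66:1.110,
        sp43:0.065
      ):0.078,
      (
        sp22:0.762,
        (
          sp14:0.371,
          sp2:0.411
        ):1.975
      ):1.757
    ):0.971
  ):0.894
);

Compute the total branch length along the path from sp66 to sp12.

8.993

The path runs sp66 → … → MRCA → … → sp12; the MRCA is the root of the tree.
Branch lengths along that path: 1.110 + 0.078 + 0.971 + 0.894 + 0.064 + 0.879 + 0.121 + 1.744 + 1.882 + 0.923 + 0.327 = 8.993.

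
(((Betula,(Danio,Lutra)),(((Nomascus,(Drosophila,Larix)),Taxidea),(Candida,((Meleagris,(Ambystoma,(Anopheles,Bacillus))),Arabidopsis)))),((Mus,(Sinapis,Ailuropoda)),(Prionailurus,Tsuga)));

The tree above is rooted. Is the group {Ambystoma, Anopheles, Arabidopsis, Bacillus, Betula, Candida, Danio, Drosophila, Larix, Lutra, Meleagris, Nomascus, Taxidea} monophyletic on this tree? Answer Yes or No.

Yes

The most recent common ancestor of these taxa subtends ((Betula,(Danio,Lutra)),(((Nomascus,(Drosophila,Larix)),Taxidea),(Candida,((Meleagris,(Ambystoma,(Anopheles,Bacillus))),Arabidopsis)))).
That clade has exactly 13 tips — every listed taxon and nothing else — so the group is monophyletic.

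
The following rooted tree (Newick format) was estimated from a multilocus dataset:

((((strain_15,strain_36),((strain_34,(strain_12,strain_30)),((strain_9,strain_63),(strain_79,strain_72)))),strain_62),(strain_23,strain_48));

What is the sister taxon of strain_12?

strain_30

strain_12 attaches to the tree at the node subtending (strain_12,strain_30).
The other lineage descending from that same node — the sister group — is the single tip strain_30.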